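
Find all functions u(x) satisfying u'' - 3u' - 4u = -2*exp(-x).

Characteristic equation r² - 3r - 4 = 0 factors as (r - 4)(r + 1) = 0, so r = 4, -1.
Hence u_h = C1*exp(4*x) + C2*exp(-x).
Since exp(-x) solves the homogeneous equation (r = -1 is a root of multiplicity 1), multiply the trial by x. Try u_p = A*x*exp(-x). Substituting into the equation and dividing by exp(-x) gives A = 2/5, so u_p = 2*x*exp(-x)/5.

u = C1*exp(4*x) + C2*exp(-x) + 2*x*exp(-x)/5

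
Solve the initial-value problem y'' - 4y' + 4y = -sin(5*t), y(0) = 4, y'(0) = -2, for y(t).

Characteristic equation r² - 4r + 4 = 0 has discriminant (-4)² - 4·(4) = 0, so r = 2 is a repeated root.
Hence y_h = (C1 + C2*t)*exp(2*t).
Try y_p = A*cos(5*t) + B*sin(5*t). Substituting and equating the coefficients of cos(5t) and sin(5t) gives A = -20/841, B = 21/841, so y_p = -20*cos(5*t)/841 + 21*sin(5*t)/841.
General solution: y = -20*cos(5*t)/841 + 21*sin(5*t)/841 + C1*exp(2*t) + C2*t*exp(2*t).
Apply the initial conditions: y(0) = -20/841 + C1 = 4 and y'(0) = 105/841 + C2 + 2*C1 = -2. Solving gives C1 = 3384/841, C2 = -295/29.

y = -20*cos(5*t)/841 + 21*sin(5*t)/841 + 3384*exp(2*t)/841 - 295*t*exp(2*t)/29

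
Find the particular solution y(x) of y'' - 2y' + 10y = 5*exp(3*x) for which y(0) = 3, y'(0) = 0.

y = 5*exp(3*x)/13 - 49*exp(x)*sin(3*x)/39 + 34*cos(3*x)*exp(x)/13

Characteristic equation r² - 2r + 10 = 0 has discriminant (-2)² - 4·(10) = -36 < 0, so r = 1 ± 3i.
Hence y_h = C1*cos(3*x)*exp(x) + C2*exp(x)*sin(3*x).
Try y_p = A*exp(3*x). Substituting into the equation and dividing by exp(3*x) gives A = 5/13, so y_p = 5*exp(3*x)/13.
General solution: y = 5*exp(3*x)/13 + C1*cos(3*x)*exp(x) + C2*exp(x)*sin(3*x).
Apply the initial conditions: y(0) = 5/13 + C1 = 3 and y'(0) = 15/13 + C1 + 3*C2 = 0. Solving gives C1 = 34/13, C2 = -49/39.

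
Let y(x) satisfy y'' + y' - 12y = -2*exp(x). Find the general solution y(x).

y = exp(x)/5 + C1*exp(3*x) + C2*exp(-4*x)

Characteristic equation r² + r - 12 = 0 factors as (r - 3)(r + 4) = 0, so r = 3, -4.
Hence y_h = C1*exp(3*x) + C2*exp(-4*x).
Try y_p = A*exp(x). Substituting into the equation and dividing by exp(x) gives A = 1/5, so y_p = exp(x)/5.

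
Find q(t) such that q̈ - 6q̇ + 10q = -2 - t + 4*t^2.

Characteristic equation r² - 6r + 10 = 0 has discriminant (-6)² - 4·(10) = -4 < 0, so r = 3 ± i.
Hence q_h = C1*cos(t)*exp(3*t) + C2*exp(3*t)*sin(t).
For the particular solution try q_p = A0 + A1*t + A2*t^2. Substituting and matching coefficients of each power of t gives A0 = -13/250, A1 = 19/50, A2 = 2/5, so q_p = -13/250 + 2*t^2/5 + 19*t/50.

q = -13/250 + 2*t**2/5 + 19*t/50 + C1*cos(t)*exp(3*t) + C2*exp(3*t)*sin(t)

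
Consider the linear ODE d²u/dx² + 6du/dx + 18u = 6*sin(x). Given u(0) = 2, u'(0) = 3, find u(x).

u = -36*cos(x)/325 + 102*sin(x)/325 + 686*cos(3*x)*exp(-3*x)/325 + 977*exp(-3*x)*sin(3*x)/325

Characteristic equation r² + 6r + 18 = 0 has discriminant (6)² - 4·(18) = -36 < 0, so r = -3 ± 3i.
Hence u_h = C1*cos(3*x)*exp(-3*x) + C2*exp(-3*x)*sin(3*x).
Try u_p = A*cos(x) + B*sin(x). Substituting and equating the coefficients of cos(x) and sin(x) gives A = -36/325, B = 102/325, so u_p = -36*cos(x)/325 + 102*sin(x)/325.
General solution: u = -36*cos(x)/325 + 102*sin(x)/325 + C1*cos(3*x)*exp(-3*x) + C2*exp(-3*x)*sin(3*x).
Apply the initial conditions: u(0) = -36/325 + C1 = 2 and u'(0) = 102/325 - 3*C1 + 3*C2 = 3. Solving gives C1 = 686/325, C2 = 977/325.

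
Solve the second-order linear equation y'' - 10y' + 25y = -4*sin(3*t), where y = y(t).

y = -30*cos(3*t)/289 - 16*sin(3*t)/289 + C1*exp(5*t) + C2*t*exp(5*t)

Characteristic equation r² - 10r + 25 = 0 has discriminant (-10)² - 4·(25) = 0, so r = 5 is a repeated root.
Hence y_h = (C1 + C2*t)*exp(5*t).
Try y_p = A*cos(3*t) + B*sin(3*t). Substituting and equating the coefficients of cos(3t) and sin(3t) gives A = -30/289, B = -16/289, so y_p = -30*cos(3*t)/289 - 16*sin(3*t)/289.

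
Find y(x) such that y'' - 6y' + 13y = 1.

Characteristic equation r² - 6r + 13 = 0 has discriminant (-6)² - 4·(13) = -16 < 0, so r = 3 ± 2i.
Hence y_h = C1*cos(2*x)*exp(3*x) + C2*exp(3*x)*sin(2*x).
For the particular solution try y_p = A0. Substituting and matching coefficients of each power of x gives A0 = 1/13, so y_p = 1/13.

y = 1/13 + C1*cos(2*x)*exp(3*x) + C2*exp(3*x)*sin(2*x)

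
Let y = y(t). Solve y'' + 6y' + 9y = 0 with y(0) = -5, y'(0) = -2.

Characteristic equation r² + 6r + 9 = 0 has discriminant (6)² - 4·(9) = 0, so r = -3 is a repeated root.
Hence y_h = (C1 + C2*t)*exp(-3*t).
Apply the initial conditions: y(0) = C1 = -5 and y'(0) = C2 - 3*C1 = -2. Solving gives C1 = -5, C2 = -17.

y = -5*exp(-3*t) - 17*t*exp(-3*t)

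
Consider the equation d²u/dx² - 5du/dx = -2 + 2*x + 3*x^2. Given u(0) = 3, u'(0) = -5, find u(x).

u = 2534/625 - 659*exp(5*x)/625 - 8*x**2/25 - x**3/5 + 34*x/125

Characteristic equation r² - 5r = 0 factors as (r - 5)r = 0, so r = 5, 0.
Hence u_h = C1*exp(5*x) + C2.
Since 0 is a characteristic root (multiplicity 1), multiply the polynomial trial by x: try u_p = x*(A0 + A1*x + A2*x^2). Substituting and matching coefficients of each power of x gives A0 = 34/125, A1 = -8/25, A2 = -1/5, so u_p = -8*x^2/25 - x^3/5 + 34*x/125.
General solution: u = C2 - 8*x^2/25 - x^3/5 + 34*x/125 + C1*exp(5*x).
Apply the initial conditions: u(0) = C1 + C2 = 3 and u'(0) = 34/125 + 5*C1 = -5. Solving gives C1 = -659/625, C2 = 2534/625.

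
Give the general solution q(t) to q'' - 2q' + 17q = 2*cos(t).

Characteristic equation r² - 2r + 17 = 0 has discriminant (-2)² - 4·(17) = -64 < 0, so r = 1 ± 4i.
Hence q_h = C1*cos(4*t)*exp(t) + C2*exp(t)*sin(4*t).
Try q_p = A*cos(t) + B*sin(t). Substituting and equating the coefficients of cos(t) and sin(t) gives A = 8/65, B = -1/65, so q_p = -sin(t)/65 + 8*cos(t)/65.

q = -sin(t)/65 + 8*cos(t)/65 + C1*cos(4*t)*exp(t) + C2*exp(t)*sin(4*t)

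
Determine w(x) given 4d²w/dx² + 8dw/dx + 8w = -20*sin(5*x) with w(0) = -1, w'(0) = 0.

Divide through by 4: w'' + 2w' + 2w = -5*sin(5*x).
Characteristic equation r² + 2r + 2 = 0 has discriminant (2)² - 4·(2) = -4 < 0, so r = -1 ± i.
Hence w_h = C1*cos(x)*exp(-x) + C2*exp(-x)*sin(x).
Try w_p = A*cos(5*x) + B*sin(5*x). Substituting and equating the coefficients of cos(5x) and sin(5x) gives A = 50/629, B = 115/629, so w_p = 50*cos(5*x)/629 + 115*sin(5*x)/629.
General solution: w = 50*cos(5*x)/629 + 115*sin(5*x)/629 + C1*cos(x)*exp(-x) + C2*exp(-x)*sin(x).
Apply the initial conditions: w(0) = 50/629 + C1 = -1 and w'(0) = 575/629 + C2 - C1 = 0. Solving gives C1 = -679/629, C2 = -1254/629.

w = 50*cos(5*x)/629 + 115*sin(5*x)/629 - 1254*exp(-x)*sin(x)/629 - 679*cos(x)*exp(-x)/629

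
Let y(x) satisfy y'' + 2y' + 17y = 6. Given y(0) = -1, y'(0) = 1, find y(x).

Characteristic equation r² + 2r + 17 = 0 has discriminant (2)² - 4·(17) = -64 < 0, so r = -1 ± 4i.
Hence y_h = C1*cos(4*x)*exp(-x) + C2*exp(-x)*sin(4*x).
For the particular solution try y_p = A0. Substituting and matching coefficients of each power of x gives A0 = 6/17, so y_p = 6/17.
General solution: y = 6/17 + C1*cos(4*x)*exp(-x) + C2*exp(-x)*sin(4*x).
Apply the initial conditions: y(0) = 6/17 + C1 = -1 and y'(0) = -C1 + 4*C2 = 1. Solving gives C1 = -23/17, C2 = -3/34.

y = 6/17 - 23*cos(4*x)*exp(-x)/17 - 3*exp(-x)*sin(4*x)/34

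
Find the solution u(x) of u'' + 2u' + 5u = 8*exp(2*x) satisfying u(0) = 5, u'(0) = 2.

u = 8*exp(2*x)/13 + 57*cos(2*x)*exp(-x)/13 + 67*exp(-x)*sin(2*x)/26

Characteristic equation r² + 2r + 5 = 0 has discriminant (2)² - 4·(5) = -16 < 0, so r = -1 ± 2i.
Hence u_h = C1*cos(2*x)*exp(-x) + C2*exp(-x)*sin(2*x).
Try u_p = A*exp(2*x). Substituting into the equation and dividing by exp(2*x) gives A = 8/13, so u_p = 8*exp(2*x)/13.
General solution: u = 8*exp(2*x)/13 + C1*cos(2*x)*exp(-x) + C2*exp(-x)*sin(2*x).
Apply the initial conditions: u(0) = 8/13 + C1 = 5 and u'(0) = 16/13 - C1 + 2*C2 = 2. Solving gives C1 = 57/13, C2 = 67/26.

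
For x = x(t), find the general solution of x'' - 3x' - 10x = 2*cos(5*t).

Characteristic equation r² - 3r - 10 = 0 factors as (r - 5)(r + 2) = 0, so r = 5, -2.
Hence x_h = C1*exp(5*t) + C2*exp(-2*t).
Try x_p = A*cos(5*t) + B*sin(5*t). Substituting and equating the coefficients of cos(5t) and sin(5t) gives A = -7/145, B = -3/145, so x_p = -7*cos(5*t)/145 - 3*sin(5*t)/145.

x = -7*cos(5*t)/145 - 3*sin(5*t)/145 + C1*exp(5*t) + C2*exp(-2*t)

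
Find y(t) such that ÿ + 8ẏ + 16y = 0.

Characteristic equation r² + 8r + 16 = 0 has discriminant (8)² - 4·(16) = 0, so r = -4 is a repeated root.
Hence y_h = (C1 + C2*t)*exp(-4*t).

y = C1*exp(-4*t) + C2*t*exp(-4*t)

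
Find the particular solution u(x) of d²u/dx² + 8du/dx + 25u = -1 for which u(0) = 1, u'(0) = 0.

u = -1/25 + 26*cos(3*x)*exp(-4*x)/25 + 104*exp(-4*x)*sin(3*x)/75

Characteristic equation r² + 8r + 25 = 0 has discriminant (8)² - 4·(25) = -36 < 0, so r = -4 ± 3i.
Hence u_h = C1*cos(3*x)*exp(-4*x) + C2*exp(-4*x)*sin(3*x).
For the particular solution try u_p = A0. Substituting and matching coefficients of each power of x gives A0 = -1/25, so u_p = -1/25.
General solution: u = -1/25 + C1*cos(3*x)*exp(-4*x) + C2*exp(-4*x)*sin(3*x).
Apply the initial conditions: u(0) = -1/25 + C1 = 1 and u'(0) = -4*C1 + 3*C2 = 0. Solving gives C1 = 26/25, C2 = 104/75.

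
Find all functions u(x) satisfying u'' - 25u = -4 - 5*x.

u = 4/25 + x/5 + C1*exp(-5*x) + C2*exp(5*x)

Characteristic equation r² - 25 = 0 factors as (r + 5)(r - 5) = 0, so r = -5, 5.
Hence u_h = C1*exp(-5*x) + C2*exp(5*x).
For the particular solution try u_p = A0 + A1*x. Substituting and matching coefficients of each power of x gives A0 = 4/25, A1 = 1/5, so u_p = 4/25 + x/5.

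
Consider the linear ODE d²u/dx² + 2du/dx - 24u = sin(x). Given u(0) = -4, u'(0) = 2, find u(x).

Characteristic equation r² + 2r - 24 = 0 factors as (r + 6)(r - 4) = 0, so r = -6, 4.
Hence u_h = C1*exp(-6*x) + C2*exp(4*x).
Try u_p = A*cos(x) + B*sin(x). Substituting and equating the coefficients of cos(x) and sin(x) gives A = -2/629, B = -25/629, so u_p = -25*sin(x)/629 - 2*cos(x)/629.
General solution: u = -25*sin(x)/629 - 2*cos(x)/629 + C1*exp(-6*x) + C2*exp(4*x).
Apply the initial conditions: u(0) = -2/629 + C1 + C2 = -4 and u'(0) = -25/629 - 6*C1 + 4*C2 = 2. Solving gives C1 = -667/370, C2 = -373/170.

u = -667*exp(-6*x)/370 - 373*exp(4*x)/170 - 25*sin(x)/629 - 2*cos(x)/629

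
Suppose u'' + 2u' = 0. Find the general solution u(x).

u = C2 + C1*exp(-2*x)

Characteristic equation r² + 2r = 0 factors as (r + 2)r = 0, so r = -2, 0.
Hence u_h = C1*exp(-2*x) + C2.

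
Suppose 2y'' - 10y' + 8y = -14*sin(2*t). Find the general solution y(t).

Divide through by 2: y'' - 5y' + 4y = -7*sin(2*t).
Characteristic equation r² - 5r + 4 = 0 factors as (r - 1)(r - 4) = 0, so r = 1, 4.
Hence y_h = C1*exp(t) + C2*exp(4*t).
Try y_p = A*cos(2*t) + B*sin(2*t). Substituting and equating the coefficients of cos(2t) and sin(2t) gives A = -7/10, B = 0, so y_p = -7*cos(2*t)/10.

y = -7*cos(2*t)/10 + C1*exp(t) + C2*exp(4*t)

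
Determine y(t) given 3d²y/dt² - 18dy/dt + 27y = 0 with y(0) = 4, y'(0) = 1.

y = 4*exp(3*t) - 11*t*exp(3*t)

Divide through by 3: y'' - 6y' + 9y = 0.
Characteristic equation r² - 6r + 9 = 0 has discriminant (-6)² - 4·(9) = 0, so r = 3 is a repeated root.
Hence y_h = (C1 + C2*t)*exp(3*t).
Apply the initial conditions: y(0) = C1 = 4 and y'(0) = C2 + 3*C1 = 1. Solving gives C1 = 4, C2 = -11.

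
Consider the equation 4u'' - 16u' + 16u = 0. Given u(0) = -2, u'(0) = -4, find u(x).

Divide through by 4: u'' - 4u' + 4u = 0.
Characteristic equation r² - 4r + 4 = 0 has discriminant (-4)² - 4·(4) = 0, so r = 2 is a repeated root.
Hence u_h = (C1 + C2*x)*exp(2*x).
Apply the initial conditions: u(0) = C1 = -2 and u'(0) = C2 + 2*C1 = -4. Solving gives C1 = -2, C2 = 0.

u = -2*exp(2*x)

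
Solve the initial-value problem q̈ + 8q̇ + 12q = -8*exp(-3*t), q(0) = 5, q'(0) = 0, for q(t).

q = -19*exp(-6*t)/6 + 8*exp(-3*t)/3 + 11*exp(-2*t)/2

Characteristic equation r² + 8r + 12 = 0 factors as (r + 2)(r + 6) = 0, so r = -2, -6.
Hence q_h = C1*exp(-2*t) + C2*exp(-6*t).
Try q_p = A*exp(-3*t). Substituting into the equation and dividing by exp(-3*t) gives A = 8/3, so q_p = 8*exp(-3*t)/3.
General solution: q = 8*exp(-3*t)/3 + C1*exp(-2*t) + C2*exp(-6*t).
Apply the initial conditions: q(0) = 8/3 + C1 + C2 = 5 and q'(0) = -8 - 6*C2 - 2*C1 = 0. Solving gives C1 = 11/2, C2 = -19/6.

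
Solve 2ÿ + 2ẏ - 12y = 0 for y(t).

y = C1*exp(-3*t) + C2*exp(2*t)

Divide through by 2: y'' + y' - 6y = 0.
Characteristic equation r² + r - 6 = 0 factors as (r + 3)(r - 2) = 0, so r = -3, 2.
Hence y_h = C1*exp(-3*t) + C2*exp(2*t).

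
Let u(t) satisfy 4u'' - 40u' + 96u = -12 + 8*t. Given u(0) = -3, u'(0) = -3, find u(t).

u = -13/144 - 115*exp(4*t)/16 + t/12 + 77*exp(6*t)/18

Divide through by 4: u'' - 10u' + 24u = -3 + 2*t.
Characteristic equation r² - 10r + 24 = 0 factors as (r - 6)(r - 4) = 0, so r = 6, 4.
Hence u_h = C1*exp(6*t) + C2*exp(4*t).
For the particular solution try u_p = A0 + A1*t. Substituting and matching coefficients of each power of t gives A0 = -13/144, A1 = 1/12, so u_p = -13/144 + t/12.
General solution: u = -13/144 + t/12 + C1*exp(6*t) + C2*exp(4*t).
Apply the initial conditions: u(0) = -13/144 + C1 + C2 = -3 and u'(0) = 1/12 + 4*C2 + 6*C1 = -3. Solving gives C1 = 77/18, C2 = -115/16.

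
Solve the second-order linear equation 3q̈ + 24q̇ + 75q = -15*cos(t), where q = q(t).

Divide through by 3: q'' + 8q' + 25q = -5*cos(t).
Characteristic equation r² + 8r + 25 = 0 has discriminant (8)² - 4·(25) = -36 < 0, so r = -4 ± 3i.
Hence q_h = C1*cos(3*t)*exp(-4*t) + C2*exp(-4*t)*sin(3*t).
Try q_p = A*cos(t) + B*sin(t). Substituting and equating the coefficients of cos(t) and sin(t) gives A = -3/16, B = -1/16, so q_p = -3*cos(t)/16 - sin(t)/16.

q = -3*cos(t)/16 - sin(t)/16 + C1*cos(3*t)*exp(-4*t) + C2*exp(-4*t)*sin(3*t)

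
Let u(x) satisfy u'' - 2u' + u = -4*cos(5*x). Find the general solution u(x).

u = 10*sin(5*x)/169 + 24*cos(5*x)/169 + C1*exp(x) + C2*x*exp(x)

Characteristic equation r² - 2r + 1 = 0 has discriminant (-2)² - 4·(1) = 0, so r = 1 is a repeated root.
Hence u_h = (C1 + C2*x)*exp(x).
Try u_p = A*cos(5*x) + B*sin(5*x). Substituting and equating the coefficients of cos(5x) and sin(5x) gives A = 24/169, B = 10/169, so u_p = 10*sin(5*x)/169 + 24*cos(5*x)/169.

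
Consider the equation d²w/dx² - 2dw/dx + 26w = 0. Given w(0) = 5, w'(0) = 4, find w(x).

Characteristic equation r² - 2r + 26 = 0 has discriminant (-2)² - 4·(26) = -100 < 0, so r = 1 ± 5i.
Hence w_h = C1*cos(5*x)*exp(x) + C2*exp(x)*sin(5*x).
Apply the initial conditions: w(0) = C1 = 5 and w'(0) = C1 + 5*C2 = 4. Solving gives C1 = 5, C2 = -1/5.

w = 5*cos(5*x)*exp(x) - exp(x)*sin(5*x)/5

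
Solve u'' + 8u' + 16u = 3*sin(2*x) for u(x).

u = -3*cos(2*x)/25 + 9*sin(2*x)/100 + C1*exp(-4*x) + C2*x*exp(-4*x)

Characteristic equation r² + 8r + 16 = 0 has discriminant (8)² - 4·(16) = 0, so r = -4 is a repeated root.
Hence u_h = (C1 + C2*x)*exp(-4*x).
Try u_p = A*cos(2*x) + B*sin(2*x). Substituting and equating the coefficients of cos(2x) and sin(2x) gives A = -3/25, B = 9/100, so u_p = -3*cos(2*x)/25 + 9*sin(2*x)/100.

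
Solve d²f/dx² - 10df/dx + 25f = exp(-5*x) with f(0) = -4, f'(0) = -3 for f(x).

f = -401*exp(5*x)/100 + exp(-5*x)/100 + 171*x*exp(5*x)/10

Characteristic equation r² - 10r + 25 = 0 has discriminant (-10)² - 4·(25) = 0, so r = 5 is a repeated root.
Hence f_h = (C1 + C2*x)*exp(5*x).
Try f_p = A*exp(-5*x). Substituting into the equation and dividing by exp(-5*x) gives A = 1/100, so f_p = exp(-5*x)/100.
General solution: f = exp(-5*x)/100 + C1*exp(5*x) + C2*x*exp(5*x).
Apply the initial conditions: f(0) = 1/100 + C1 = -4 and f'(0) = -1/20 + C2 + 5*C1 = -3. Solving gives C1 = -401/100, C2 = 171/10.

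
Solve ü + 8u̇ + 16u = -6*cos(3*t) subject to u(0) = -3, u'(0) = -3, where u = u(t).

Characteristic equation r² + 8r + 16 = 0 has discriminant (8)² - 4·(16) = 0, so r = -4 is a repeated root.
Hence u_h = (C1 + C2*t)*exp(-4*t).
Try u_p = A*cos(3*t) + B*sin(3*t). Substituting and equating the coefficients of cos(3t) and sin(3t) gives A = -42/625, B = -144/625, so u_p = -144*sin(3*t)/625 - 42*cos(3*t)/625.
General solution: u = -144*sin(3*t)/625 - 42*cos(3*t)/625 + C1*exp(-4*t) + C2*t*exp(-4*t).
Apply the initial conditions: u(0) = -42/625 + C1 = -3 and u'(0) = -432/625 + C2 - 4*C1 = -3. Solving gives C1 = -1833/625, C2 = -351/25.

u = -1833*exp(-4*t)/625 - 144*sin(3*t)/625 - 42*cos(3*t)/625 - 351*t*exp(-4*t)/25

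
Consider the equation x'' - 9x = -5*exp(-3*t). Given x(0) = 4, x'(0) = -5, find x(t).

Characteristic equation r² - 9 = 0 factors as (r - 3)(r + 3) = 0, so r = 3, -3.
Hence x_h = C1*exp(3*t) + C2*exp(-3*t).
Since exp(-3*t) solves the homogeneous equation (r = -3 is a root of multiplicity 1), multiply the trial by t. Try x_p = A*t*exp(-3*t). Substituting into the equation and dividing by exp(-3*t) gives A = 5/6, so x_p = 5*t*exp(-3*t)/6.
General solution: x = C1*exp(3*t) + C2*exp(-3*t) + 5*t*exp(-3*t)/6.
Apply the initial conditions: x(0) = C1 + C2 = 4 and x'(0) = 5/6 - 3*C2 + 3*C1 = -5. Solving gives C1 = 37/36, C2 = 107/36.

x = 37*exp(3*t)/36 + 107*exp(-3*t)/36 + 5*t*exp(-3*t)/6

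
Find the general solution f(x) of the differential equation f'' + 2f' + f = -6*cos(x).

f = -3*sin(x) + C1*exp(-x) + C2*x*exp(-x)

Characteristic equation r² + 2r + 1 = 0 has discriminant (2)² - 4·(1) = 0, so r = -1 is a repeated root.
Hence f_h = (C1 + C2*x)*exp(-x).
Try f_p = A*cos(x) + B*sin(x). Substituting and equating the coefficients of cos(x) and sin(x) gives A = 0, B = -3, so f_p = -3*sin(x).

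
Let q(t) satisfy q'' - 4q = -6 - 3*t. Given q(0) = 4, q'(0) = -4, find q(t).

Characteristic equation r² - 4 = 0 factors as (r - 2)(r + 2) = 0, so r = 2, -2.
Hence q_h = C1*exp(2*t) + C2*exp(-2*t).
For the particular solution try q_p = A0 + A1*t. Substituting and matching coefficients of each power of t gives A0 = 3/2, A1 = 3/4, so q_p = 3/2 + 3*t/4.
General solution: q = 3/2 + 3*t/4 + C1*exp(2*t) + C2*exp(-2*t).
Apply the initial conditions: q(0) = 3/2 + C1 + C2 = 4 and q'(0) = 3/4 - 2*C2 + 2*C1 = -4. Solving gives C1 = 1/16, C2 = 39/16.

q = 3/2 + exp(2*t)/16 + 3*t/4 + 39*exp(-2*t)/16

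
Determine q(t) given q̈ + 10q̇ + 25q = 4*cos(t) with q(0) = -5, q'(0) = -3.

Characteristic equation r² + 10r + 25 = 0 has discriminant (10)² - 4·(25) = 0, so r = -5 is a repeated root.
Hence q_h = (C1 + C2*t)*exp(-5*t).
Try q_p = A*cos(t) + B*sin(t). Substituting and equating the coefficients of cos(t) and sin(t) gives A = 24/169, B = 10/169, so q_p = 10*sin(t)/169 + 24*cos(t)/169.
General solution: q = 10*sin(t)/169 + 24*cos(t)/169 + C1*exp(-5*t) + C2*t*exp(-5*t).
Apply the initial conditions: q(0) = 24/169 + C1 = -5 and q'(0) = 10/169 + C2 - 5*C1 = -3. Solving gives C1 = -869/169, C2 = -374/13.

q = -869*exp(-5*t)/169 + 10*sin(t)/169 + 24*cos(t)/169 - 374*t*exp(-5*t)/13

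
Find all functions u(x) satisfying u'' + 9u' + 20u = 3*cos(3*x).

Characteristic equation r² + 9r + 20 = 0 factors as (r + 4)(r + 5) = 0, so r = -4, -5.
Hence u_h = C1*exp(-4*x) + C2*exp(-5*x).
Try u_p = A*cos(3*x) + B*sin(3*x). Substituting and equating the coefficients of cos(3x) and sin(3x) gives A = 33/850, B = 81/850, so u_p = 33*cos(3*x)/850 + 81*sin(3*x)/850.

u = 33*cos(3*x)/850 + 81*sin(3*x)/850 + C1*exp(-4*x) + C2*exp(-5*x)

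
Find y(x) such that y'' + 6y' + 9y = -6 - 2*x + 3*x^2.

Characteristic equation r² + 6r + 9 = 0 has discriminant (6)² - 4·(9) = 0, so r = -3 is a repeated root.
Hence y_h = (C1 + C2*x)*exp(-3*x).
For the particular solution try y_p = A0 + A1*x + A2*x^2. Substituting and matching coefficients of each power of x gives A0 = -8/27, A1 = -2/3, A2 = 1/3, so y_p = -8/27 - 2*x/3 + x^2/3.

y = -8/27 - 2*x/3 + x**2/3 + C1*exp(-3*x) + C2*x*exp(-3*x)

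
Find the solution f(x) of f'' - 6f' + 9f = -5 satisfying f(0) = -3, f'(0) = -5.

f = -5/9 - 22*exp(3*x)/9 + 7*x*exp(3*x)/3

Characteristic equation r² - 6r + 9 = 0 has discriminant (-6)² - 4·(9) = 0, so r = 3 is a repeated root.
Hence f_h = (C1 + C2*x)*exp(3*x).
For the particular solution try f_p = A0. Substituting and matching coefficients of each power of x gives A0 = -5/9, so f_p = -5/9.
General solution: f = -5/9 + C1*exp(3*x) + C2*x*exp(3*x).
Apply the initial conditions: f(0) = -5/9 + C1 = -3 and f'(0) = C2 + 3*C1 = -5. Solving gives C1 = -22/9, C2 = 7/3.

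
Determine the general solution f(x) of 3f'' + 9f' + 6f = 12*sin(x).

Divide through by 3: f'' + 3f' + 2f = 4*sin(x).
Characteristic equation r² + 3r + 2 = 0 factors as (r + 2)(r + 1) = 0, so r = -2, -1.
Hence f_h = C1*exp(-2*x) + C2*exp(-x).
Try f_p = A*cos(x) + B*sin(x). Substituting and equating the coefficients of cos(x) and sin(x) gives A = -6/5, B = 2/5, so f_p = -6*cos(x)/5 + 2*sin(x)/5.

f = -6*cos(x)/5 + 2*sin(x)/5 + C1*exp(-2*x) + C2*exp(-x)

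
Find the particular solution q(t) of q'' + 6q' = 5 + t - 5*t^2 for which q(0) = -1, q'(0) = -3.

Characteristic equation r² + 6r = 0 factors as (r + 6)r = 0, so r = -6, 0.
Hence q_h = C1*exp(-6*t) + C2.
Since 0 is a characteristic root (multiplicity 1), multiply the polynomial trial by t: try q_p = t*(A0 + A1*t + A2*t^2). Substituting and matching coefficients of each power of t gives A0 = 41/54, A1 = 2/9, A2 = -5/18, so q_p = -5*t^3/18 + 2*t^2/9 + 41*t/54.
General solution: q = C2 - 5*t^3/18 + 2*t^2/9 + 41*t/54 + C1*exp(-6*t).
Apply the initial conditions: q(0) = C1 + C2 = -1 and q'(0) = 41/54 - 6*C1 = -3. Solving gives C1 = 203/324, C2 = -527/324.

q = -527/324 - 5*t**3/18 + 2*t**2/9 + 41*t/54 + 203*exp(-6*t)/324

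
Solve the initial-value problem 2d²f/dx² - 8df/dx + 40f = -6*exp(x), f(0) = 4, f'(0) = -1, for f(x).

Divide through by 2: f'' - 4f' + 20f = -3*exp(x).
Characteristic equation r² - 4r + 20 = 0 has discriminant (-4)² - 4·(20) = -64 < 0, so r = 2 ± 4i.
Hence f_h = C1*cos(4*x)*exp(2*x) + C2*exp(2*x)*sin(4*x).
Try f_p = A*exp(x). Substituting into the equation and dividing by exp(x) gives A = -3/17, so f_p = -3*exp(x)/17.
General solution: f = -3*exp(x)/17 + C1*cos(4*x)*exp(2*x) + C2*exp(2*x)*sin(4*x).
Apply the initial conditions: f(0) = -3/17 + C1 = 4 and f'(0) = -3/17 + 2*C1 + 4*C2 = -1. Solving gives C1 = 71/17, C2 = -39/17.

f = -3*exp(x)/17 - 39*exp(2*x)*sin(4*x)/17 + 71*cos(4*x)*exp(2*x)/17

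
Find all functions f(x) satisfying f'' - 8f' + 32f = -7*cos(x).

Characteristic equation r² - 8r + 32 = 0 has discriminant (-8)² - 4·(32) = -64 < 0, so r = 4 ± 4i.
Hence f_h = C1*cos(4*x)*exp(4*x) + C2*exp(4*x)*sin(4*x).
Try f_p = A*cos(x) + B*sin(x). Substituting and equating the coefficients of cos(x) and sin(x) gives A = -217/1025, B = 56/1025, so f_p = -217*cos(x)/1025 + 56*sin(x)/1025.

f = -217*cos(x)/1025 + 56*sin(x)/1025 + C1*cos(4*x)*exp(4*x) + C2*exp(4*x)*sin(4*x)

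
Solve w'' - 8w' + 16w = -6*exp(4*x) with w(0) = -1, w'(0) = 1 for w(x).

w = -exp(4*x) - 3*x**2*exp(4*x) + 5*x*exp(4*x)

Characteristic equation r² - 8r + 16 = 0 has discriminant (-8)² - 4·(16) = 0, so r = 4 is a repeated root.
Hence w_h = (C1 + C2*x)*exp(4*x).
Since exp(4*x) solves the homogeneous equation (r = 4 is a root of multiplicity 2), multiply the trial by x^2. Try w_p = A*x^2*exp(4*x). Substituting into the equation and dividing by exp(4*x) gives A = -3, so w_p = -3*x^2*exp(4*x).
General solution: w = C1*exp(4*x) - 3*x^2*exp(4*x) + C2*x*exp(4*x).
Apply the initial conditions: w(0) = C1 = -1 and w'(0) = C2 + 4*C1 = 1. Solving gives C1 = -1, C2 = 5.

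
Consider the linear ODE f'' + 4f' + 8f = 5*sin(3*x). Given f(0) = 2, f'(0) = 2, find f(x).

Characteristic equation r² + 4r + 8 = 0 has discriminant (4)² - 4·(8) = -16 < 0, so r = -2 ± 2i.
Hence f_h = C1*cos(2*x)*exp(-2*x) + C2*exp(-2*x)*sin(2*x).
Try f_p = A*cos(3*x) + B*sin(3*x). Substituting and equating the coefficients of cos(3x) and sin(3x) gives A = -12/29, B = -1/29, so f_p = -12*cos(3*x)/29 - sin(3*x)/29.
General solution: f = -12*cos(3*x)/29 - sin(3*x)/29 + C1*cos(2*x)*exp(-2*x) + C2*exp(-2*x)*sin(2*x).
Apply the initial conditions: f(0) = -12/29 + C1 = 2 and f'(0) = -3/29 - 2*C1 + 2*C2 = 2. Solving gives C1 = 70/29, C2 = 201/58.

f = -12*cos(3*x)/29 - sin(3*x)/29 + 70*cos(2*x)*exp(-2*x)/29 + 201*exp(-2*x)*sin(2*x)/58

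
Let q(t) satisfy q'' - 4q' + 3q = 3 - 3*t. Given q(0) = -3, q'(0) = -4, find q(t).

Characteristic equation r² - 4r + 3 = 0 factors as (r - 3)(r - 1) = 0, so r = 3, 1.
Hence q_h = C1*exp(3*t) + C2*exp(t).
For the particular solution try q_p = A0 + A1*t. Substituting and matching coefficients of each power of t gives A0 = -1/3, A1 = -1, so q_p = -1/3 - t.
General solution: q = -1/3 - t + C1*exp(3*t) + C2*exp(t).
Apply the initial conditions: q(0) = -1/3 + C1 + C2 = -3 and q'(0) = -1 + C2 + 3*C1 = -4. Solving gives C1 = -1/6, C2 = -5/2.

q = -1/3 - t - 5*exp(t)/2 - exp(3*t)/6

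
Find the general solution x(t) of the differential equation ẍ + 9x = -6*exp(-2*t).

Characteristic equation r² + 9 = 0 has discriminant (0)² - 4·(9) = -36 < 0, so r = ± 3i.
Hence x_h = C1*cos(3*t) + C2*sin(3*t).
Try x_p = A*exp(-2*t). Substituting into the equation and dividing by exp(-2*t) gives A = -6/13, so x_p = -6*exp(-2*t)/13.

x = -6*exp(-2*t)/13 + C1*cos(3*t) + C2*sin(3*t)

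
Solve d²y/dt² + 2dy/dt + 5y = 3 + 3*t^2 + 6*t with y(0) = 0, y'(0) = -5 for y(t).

y = 9/125 + 3*t**2/5 + 18*t/25 - 362*exp(-t)*sin(2*t)/125 - 9*cos(2*t)*exp(-t)/125

Characteristic equation r² + 2r + 5 = 0 has discriminant (2)² - 4·(5) = -16 < 0, so r = -1 ± 2i.
Hence y_h = C1*cos(2*t)*exp(-t) + C2*exp(-t)*sin(2*t).
For the particular solution try y_p = A0 + A1*t + A2*t^2. Substituting and matching coefficients of each power of t gives A0 = 9/125, A1 = 18/25, A2 = 3/5, so y_p = 9/125 + 3*t^2/5 + 18*t/25.
General solution: y = 9/125 + 3*t^2/5 + 18*t/25 + C1*cos(2*t)*exp(-t) + C2*exp(-t)*sin(2*t).
Apply the initial conditions: y(0) = 9/125 + C1 = 0 and y'(0) = 18/25 - C1 + 2*C2 = -5. Solving gives C1 = -9/125, C2 = -362/125.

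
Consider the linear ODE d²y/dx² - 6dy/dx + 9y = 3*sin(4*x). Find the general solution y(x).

y = -21*sin(4*x)/625 + 72*cos(4*x)/625 + C1*exp(3*x) + C2*x*exp(3*x)

Characteristic equation r² - 6r + 9 = 0 has discriminant (-6)² - 4·(9) = 0, so r = 3 is a repeated root.
Hence y_h = (C1 + C2*x)*exp(3*x).
Try y_p = A*cos(4*x) + B*sin(4*x). Substituting and equating the coefficients of cos(4x) and sin(4x) gives A = 72/625, B = -21/625, so y_p = -21*sin(4*x)/625 + 72*cos(4*x)/625.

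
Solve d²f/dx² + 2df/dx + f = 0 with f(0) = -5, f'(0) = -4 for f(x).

Characteristic equation r² + 2r + 1 = 0 has discriminant (2)² - 4·(1) = 0, so r = -1 is a repeated root.
Hence f_h = (C1 + C2*x)*exp(-x).
Apply the initial conditions: f(0) = C1 = -5 and f'(0) = C2 - C1 = -4. Solving gives C1 = -5, C2 = -9.

f = -5*exp(-x) - 9*x*exp(-x)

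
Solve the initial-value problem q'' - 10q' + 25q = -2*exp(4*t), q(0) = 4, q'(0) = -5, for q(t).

Characteristic equation r² - 10r + 25 = 0 has discriminant (-10)² - 4·(25) = 0, so r = 5 is a repeated root.
Hence q_h = (C1 + C2*t)*exp(5*t).
Try q_p = A*exp(4*t). Substituting into the equation and dividing by exp(4*t) gives A = -2, so q_p = -2*exp(4*t).
General solution: q = -2*exp(4*t) + C1*exp(5*t) + C2*t*exp(5*t).
Apply the initial conditions: q(0) = -2 + C1 = 4 and q'(0) = -8 + C2 + 5*C1 = -5. Solving gives C1 = 6, C2 = -27.

q = -2*exp(4*t) + 6*exp(5*t) - 27*t*exp(5*t)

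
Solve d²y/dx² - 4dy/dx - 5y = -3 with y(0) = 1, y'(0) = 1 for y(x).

Characteristic equation r² - 4r - 5 = 0 factors as (r + 1)(r - 5) = 0, so r = -1, 5.
Hence y_h = C1*exp(-x) + C2*exp(5*x).
For the particular solution try y_p = A0. Substituting and matching coefficients of each power of x gives A0 = 3/5, so y_p = 3/5.
General solution: y = 3/5 + C1*exp(-x) + C2*exp(5*x).
Apply the initial conditions: y(0) = 3/5 + C1 + C2 = 1 and y'(0) = -C1 + 5*C2 = 1. Solving gives C1 = 1/6, C2 = 7/30.

y = 3/5 + exp(-x)/6 + 7*exp(5*x)/30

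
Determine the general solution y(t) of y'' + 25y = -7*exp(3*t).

y = -7*exp(3*t)/34 + C1*cos(5*t) + C2*sin(5*t)

Characteristic equation r² + 25 = 0 has discriminant (0)² - 4·(25) = -100 < 0, so r = ± 5i.
Hence y_h = C1*cos(5*t) + C2*sin(5*t).
Try y_p = A*exp(3*t). Substituting into the equation and dividing by exp(3*t) gives A = -7/34, so y_p = -7*exp(3*t)/34.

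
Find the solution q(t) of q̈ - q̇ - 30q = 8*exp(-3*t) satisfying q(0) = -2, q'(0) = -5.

Characteristic equation r² - r - 30 = 0 factors as (r + 5)(r - 6) = 0, so r = -5, 6.
Hence q_h = C1*exp(-5*t) + C2*exp(6*t).
Try q_p = A*exp(-3*t). Substituting into the equation and dividing by exp(-3*t) gives A = -4/9, so q_p = -4*exp(-3*t)/9.
General solution: q = -4*exp(-3*t)/9 + C1*exp(-5*t) + C2*exp(6*t).
Apply the initial conditions: q(0) = -4/9 + C1 + C2 = -2 and q'(0) = 4/3 - 5*C1 + 6*C2 = -5. Solving gives C1 = -3/11, C2 = -127/99.

q = -127*exp(6*t)/99 - 4*exp(-3*t)/9 - 3*exp(-5*t)/11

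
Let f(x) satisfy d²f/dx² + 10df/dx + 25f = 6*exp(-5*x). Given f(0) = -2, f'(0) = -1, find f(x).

Characteristic equation r² + 10r + 25 = 0 has discriminant (10)² - 4·(25) = 0, so r = -5 is a repeated root.
Hence f_h = (C1 + C2*x)*exp(-5*x).
Since exp(-5*x) solves the homogeneous equation (r = -5 is a root of multiplicity 2), multiply the trial by x^2. Try f_p = A*x^2*exp(-5*x). Substituting into the equation and dividing by exp(-5*x) gives A = 3, so f_p = 3*x^2*exp(-5*x).
General solution: f = C1*exp(-5*x) + 3*x^2*exp(-5*x) + C2*x*exp(-5*x).
Apply the initial conditions: f(0) = C1 = -2 and f'(0) = C2 - 5*C1 = -1. Solving gives C1 = -2, C2 = -11.

f = -2*exp(-5*x) - 11*x*exp(-5*x) + 3*x**2*exp(-5*x)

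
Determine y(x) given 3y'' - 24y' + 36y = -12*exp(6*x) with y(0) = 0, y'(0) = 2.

Divide through by 3: y'' - 8y' + 12y = -4*exp(6*x).
Characteristic equation r² - 8r + 12 = 0 factors as (r - 6)(r - 2) = 0, so r = 6, 2.
Hence y_h = C1*exp(6*x) + C2*exp(2*x).
Since exp(6*x) solves the homogeneous equation (r = 6 is a root of multiplicity 1), multiply the trial by x. Try y_p = A*x*exp(6*x). Substituting into the equation and dividing by exp(6*x) gives A = -1, so y_p = -x*exp(6*x).
General solution: y = C1*exp(6*x) + C2*exp(2*x) - x*exp(6*x).
Apply the initial conditions: y(0) = C1 + C2 = 0 and y'(0) = -1 + 2*C2 + 6*C1 = 2. Solving gives C1 = 3/4, C2 = -3/4.

y = -3*exp(2*x)/4 + 3*exp(6*x)/4 - x*exp(6*x)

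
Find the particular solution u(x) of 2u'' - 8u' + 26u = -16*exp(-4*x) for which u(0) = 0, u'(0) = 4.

Divide through by 2: u'' - 4u' + 13u = -8*exp(-4*x).
Characteristic equation r² - 4r + 13 = 0 has discriminant (-4)² - 4·(13) = -36 < 0, so r = 2 ± 3i.
Hence u_h = C1*cos(3*x)*exp(2*x) + C2*exp(2*x)*sin(3*x).
Try u_p = A*exp(-4*x). Substituting into the equation and dividing by exp(-4*x) gives A = -8/45, so u_p = -8*exp(-4*x)/45.
General solution: u = -8*exp(-4*x)/45 + C1*cos(3*x)*exp(2*x) + C2*exp(2*x)*sin(3*x).
Apply the initial conditions: u(0) = -8/45 + C1 = 0 and u'(0) = 32/45 + 2*C1 + 3*C2 = 4. Solving gives C1 = 8/45, C2 = 44/45.

u = -8*exp(-4*x)/45 + 8*cos(3*x)*exp(2*x)/45 + 44*exp(2*x)*sin(3*x)/45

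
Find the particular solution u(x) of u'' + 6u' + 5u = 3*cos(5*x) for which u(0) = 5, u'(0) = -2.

u = -27*exp(-5*x)/40 - 3*cos(5*x)/65 + 9*sin(5*x)/130 + 595*exp(-x)/104

Characteristic equation r² + 6r + 5 = 0 factors as (r + 1)(r + 5) = 0, so r = -1, -5.
Hence u_h = C1*exp(-x) + C2*exp(-5*x).
Try u_p = A*cos(5*x) + B*sin(5*x). Substituting and equating the coefficients of cos(5x) and sin(5x) gives A = -3/65, B = 9/130, so u_p = -3*cos(5*x)/65 + 9*sin(5*x)/130.
General solution: u = -3*cos(5*x)/65 + 9*sin(5*x)/130 + C1*exp(-x) + C2*exp(-5*x).
Apply the initial conditions: u(0) = -3/65 + C1 + C2 = 5 and u'(0) = 9/26 - C1 - 5*C2 = -2. Solving gives C1 = 595/104, C2 = -27/40.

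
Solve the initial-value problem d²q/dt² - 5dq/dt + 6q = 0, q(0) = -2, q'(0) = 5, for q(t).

Characteristic equation r² - 5r + 6 = 0 factors as (r - 2)(r - 3) = 0, so r = 2, 3.
Hence q_h = C1*exp(2*t) + C2*exp(3*t).
Apply the initial conditions: q(0) = C1 + C2 = -2 and q'(0) = 2*C1 + 3*C2 = 5. Solving gives C1 = -11, C2 = 9.

q = -11*exp(2*t) + 9*exp(3*t)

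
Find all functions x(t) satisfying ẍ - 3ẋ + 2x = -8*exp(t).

Characteristic equation r² - 3r + 2 = 0 factors as (r - 2)(r - 1) = 0, so r = 2, 1.
Hence x_h = C1*exp(2*t) + C2*exp(t).
Since exp(t) solves the homogeneous equation (r = 1 is a root of multiplicity 1), multiply the trial by t. Try x_p = A*t*exp(t). Substituting into the equation and dividing by exp(t) gives A = 8, so x_p = 8*t*exp(t).

x = C1*exp(2*t) + C2*exp(t) + 8*t*exp(t)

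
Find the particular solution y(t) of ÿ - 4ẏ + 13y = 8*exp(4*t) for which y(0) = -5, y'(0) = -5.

Characteristic equation r² - 4r + 13 = 0 has discriminant (-4)² - 4·(13) = -36 < 0, so r = 2 ± 3i.
Hence y_h = C1*cos(3*t)*exp(2*t) + C2*exp(2*t)*sin(3*t).
Try y_p = A*exp(4*t). Substituting into the equation and dividing by exp(4*t) gives A = 8/13, so y_p = 8*exp(4*t)/13.
General solution: y = 8*exp(4*t)/13 + C1*cos(3*t)*exp(2*t) + C2*exp(2*t)*sin(3*t).
Apply the initial conditions: y(0) = 8/13 + C1 = -5 and y'(0) = 32/13 + 2*C1 + 3*C2 = -5. Solving gives C1 = -73/13, C2 = 49/39.

y = 8*exp(4*t)/13 - 73*cos(3*t)*exp(2*t)/13 + 49*exp(2*t)*sin(3*t)/39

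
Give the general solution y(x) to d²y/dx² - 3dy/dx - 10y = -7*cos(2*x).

y = 21*sin(2*x)/116 + 49*cos(2*x)/116 + C1*exp(-2*x) + C2*exp(5*x)

Characteristic equation r² - 3r - 10 = 0 factors as (r + 2)(r - 5) = 0, so r = -2, 5.
Hence y_h = C1*exp(-2*x) + C2*exp(5*x).
Try y_p = A*cos(2*x) + B*sin(2*x). Substituting and equating the coefficients of cos(2x) and sin(2x) gives A = 49/116, B = 21/116, so y_p = 21*sin(2*x)/116 + 49*cos(2*x)/116.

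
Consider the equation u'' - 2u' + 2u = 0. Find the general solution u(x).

u = C1*cos(x)*exp(x) + C2*exp(x)*sin(x)

Characteristic equation r² - 2r + 2 = 0 has discriminant (-2)² - 4·(2) = -4 < 0, so r = 1 ± i.
Hence u_h = C1*cos(x)*exp(x) + C2*exp(x)*sin(x).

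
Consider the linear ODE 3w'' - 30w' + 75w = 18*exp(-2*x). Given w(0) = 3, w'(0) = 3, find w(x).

w = 6*exp(-2*x)/49 + 141*exp(5*x)/49 - 78*x*exp(5*x)/7

Divide through by 3: w'' - 10w' + 25w = 6*exp(-2*x).
Characteristic equation r² - 10r + 25 = 0 has discriminant (-10)² - 4·(25) = 0, so r = 5 is a repeated root.
Hence w_h = (C1 + C2*x)*exp(5*x).
Try w_p = A*exp(-2*x). Substituting into the equation and dividing by exp(-2*x) gives A = 6/49, so w_p = 6*exp(-2*x)/49.
General solution: w = 6*exp(-2*x)/49 + C1*exp(5*x) + C2*x*exp(5*x).
Apply the initial conditions: w(0) = 6/49 + C1 = 3 and w'(0) = -12/49 + C2 + 5*C1 = 3. Solving gives C1 = 141/49, C2 = -78/7.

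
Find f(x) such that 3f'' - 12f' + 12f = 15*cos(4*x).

f = -3*cos(4*x)/20 - sin(4*x)/5 + C1*exp(2*x) + C2*x*exp(2*x)

Divide through by 3: f'' - 4f' + 4f = 5*cos(4*x).
Characteristic equation r² - 4r + 4 = 0 has discriminant (-4)² - 4·(4) = 0, so r = 2 is a repeated root.
Hence f_h = (C1 + C2*x)*exp(2*x).
Try f_p = A*cos(4*x) + B*sin(4*x). Substituting and equating the coefficients of cos(4x) and sin(4x) gives A = -3/20, B = -1/5, so f_p = -3*cos(4*x)/20 - sin(4*x)/5.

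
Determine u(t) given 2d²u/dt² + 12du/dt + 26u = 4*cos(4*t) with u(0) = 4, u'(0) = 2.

Divide through by 2: u'' + 6u' + 13u = 2*cos(4*t).
Characteristic equation r² + 6r + 13 = 0 has discriminant (6)² - 4·(13) = -16 < 0, so r = -3 ± 2i.
Hence u_h = C1*cos(2*t)*exp(-3*t) + C2*exp(-3*t)*sin(2*t).
Try u_p = A*cos(4*t) + B*sin(4*t). Substituting and equating the coefficients of cos(4t) and sin(4t) gives A = -2/195, B = 16/195, so u_p = -2*cos(4*t)/195 + 16*sin(4*t)/195.
General solution: u = -2*cos(4*t)/195 + 16*sin(4*t)/195 + C1*cos(2*t)*exp(-3*t) + C2*exp(-3*t)*sin(2*t).
Apply the initial conditions: u(0) = -2/195 + C1 = 4 and u'(0) = 64/195 - 3*C1 + 2*C2 = 2. Solving gives C1 = 782/195, C2 = 1336/195.

u = -2*cos(4*t)/195 + 16*sin(4*t)/195 + 782*cos(2*t)*exp(-3*t)/195 + 1336*exp(-3*t)*sin(2*t)/195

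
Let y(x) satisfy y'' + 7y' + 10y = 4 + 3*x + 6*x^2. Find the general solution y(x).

Characteristic equation r² + 7r + 10 = 0 factors as (r + 5)(r + 2) = 0, so r = -5, -2.
Hence y_h = C1*exp(-5*x) + C2*exp(-2*x).
For the particular solution try y_p = A0 + A1*x + A2*x^2. Substituting and matching coefficients of each power of x gives A0 = 329/500, A1 = -27/50, A2 = 3/5, so y_p = 329/500 - 27*x/50 + 3*x^2/5.

y = 329/500 - 27*x/50 + 3*x**2/5 + C1*exp(-5*x) + C2*exp(-2*x)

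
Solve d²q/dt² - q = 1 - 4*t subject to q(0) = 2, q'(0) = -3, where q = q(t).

q = -1 - 2*exp(t) + 4*t + 5*exp(-t)

Characteristic equation r² - 1 = 0 factors as (r - 1)(r + 1) = 0, so r = 1, -1.
Hence q_h = C1*exp(t) + C2*exp(-t).
For the particular solution try q_p = A0 + A1*t. Substituting and matching coefficients of each power of t gives A0 = -1, A1 = 4, so q_p = -1 + 4*t.
General solution: q = -1 + 4*t + C1*exp(t) + C2*exp(-t).
Apply the initial conditions: q(0) = -1 + C1 + C2 = 2 and q'(0) = 4 + C1 - C2 = -3. Solving gives C1 = -2, C2 = 5.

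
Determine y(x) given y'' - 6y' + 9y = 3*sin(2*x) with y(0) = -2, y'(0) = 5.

Characteristic equation r² - 6r + 9 = 0 has discriminant (-6)² - 4·(9) = 0, so r = 3 is a repeated root.
Hence y_h = (C1 + C2*x)*exp(3*x).
Try y_p = A*cos(2*x) + B*sin(2*x). Substituting and equating the coefficients of cos(2x) and sin(2x) gives A = 36/169, B = 15/169, so y_p = 15*sin(2*x)/169 + 36*cos(2*x)/169.
General solution: y = 15*sin(2*x)/169 + 36*cos(2*x)/169 + C1*exp(3*x) + C2*x*exp(3*x).
Apply the initial conditions: y(0) = 36/169 + C1 = -2 and y'(0) = 30/169 + C2 + 3*C1 = 5. Solving gives C1 = -374/169, C2 = 149/13.

y = -374*exp(3*x)/169 + 15*sin(2*x)/169 + 36*cos(2*x)/169 + 149*x*exp(3*x)/13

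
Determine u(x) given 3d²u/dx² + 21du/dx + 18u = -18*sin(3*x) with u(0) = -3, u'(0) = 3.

Divide through by 3: u'' + 7u' + 6u = -6*sin(3*x).
Characteristic equation r² + 7r + 6 = 0 factors as (r + 1)(r + 6) = 0, so r = -1, -6.
Hence u_h = C1*exp(-x) + C2*exp(-6*x).
Try u_p = A*cos(3*x) + B*sin(3*x). Substituting and equating the coefficients of cos(3x) and sin(3x) gives A = 7/25, B = 1/25, so u_p = sin(3*x)/25 + 7*cos(3*x)/25.
General solution: u = sin(3*x)/25 + 7*cos(3*x)/25 + C1*exp(-x) + C2*exp(-6*x).
Apply the initial conditions: u(0) = 7/25 + C1 + C2 = -3 and u'(0) = 3/25 - C1 - 6*C2 = 3. Solving gives C1 = -84/25, C2 = 2/25.

u = -84*exp(-x)/25 + sin(3*x)/25 + 2*exp(-6*x)/25 + 7*cos(3*x)/25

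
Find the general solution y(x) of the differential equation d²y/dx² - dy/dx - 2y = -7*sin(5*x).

Characteristic equation r² - r - 2 = 0 factors as (r - 2)(r + 1) = 0, so r = 2, -1.
Hence y_h = C1*exp(2*x) + C2*exp(-x).
Try y_p = A*cos(5*x) + B*sin(5*x). Substituting and equating the coefficients of cos(5x) and sin(5x) gives A = -35/754, B = 189/754, so y_p = -35*cos(5*x)/754 + 189*sin(5*x)/754.

y = -35*cos(5*x)/754 + 189*sin(5*x)/754 + C1*exp(2*x) + C2*exp(-x)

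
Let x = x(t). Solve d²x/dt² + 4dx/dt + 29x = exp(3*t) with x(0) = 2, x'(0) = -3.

Characteristic equation r² + 4r + 29 = 0 has discriminant (4)² - 4·(29) = -100 < 0, so r = -2 ± 5i.
Hence x_h = C1*cos(5*t)*exp(-2*t) + C2*exp(-2*t)*sin(5*t).
Try x_p = A*exp(3*t). Substituting into the equation and dividing by exp(3*t) gives A = 1/50, so x_p = exp(3*t)/50.
General solution: x = exp(3*t)/50 + C1*cos(5*t)*exp(-2*t) + C2*exp(-2*t)*sin(5*t).
Apply the initial conditions: x(0) = 1/50 + C1 = 2 and x'(0) = 3/50 - 2*C1 + 5*C2 = -3. Solving gives C1 = 99/50, C2 = 9/50.

x = exp(3*t)/50 + 9*exp(-2*t)*sin(5*t)/50 + 99*cos(5*t)*exp(-2*t)/50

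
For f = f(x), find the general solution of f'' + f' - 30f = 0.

f = C1*exp(5*x) + C2*exp(-6*x)

Characteristic equation r² + r - 30 = 0 factors as (r - 5)(r + 6) = 0, so r = 5, -6.
Hence f_h = C1*exp(5*x) + C2*exp(-6*x).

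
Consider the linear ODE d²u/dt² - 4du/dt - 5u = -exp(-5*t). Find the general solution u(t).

Characteristic equation r² - 4r - 5 = 0 factors as (r + 1)(r - 5) = 0, so r = -1, 5.
Hence u_h = C1*exp(-t) + C2*exp(5*t).
Try u_p = A*exp(-5*t). Substituting into the equation and dividing by exp(-5*t) gives A = -1/40, so u_p = -exp(-5*t)/40.

u = -exp(-5*t)/40 + C1*exp(-t) + C2*exp(5*t)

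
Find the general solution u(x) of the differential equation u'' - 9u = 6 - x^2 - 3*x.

Characteristic equation r² - 9 = 0 factors as (r + 3)(r - 3) = 0, so r = -3, 3.
Hence u_h = C1*exp(-3*x) + C2*exp(3*x).
For the particular solution try u_p = A0 + A1*x + A2*x^2. Substituting and matching coefficients of each power of x gives A0 = -52/81, A1 = 1/3, A2 = 1/9, so u_p = -52/81 + x/3 + x^2/9.

u = -52/81 + x/3 + x**2/9 + C1*exp(-3*x) + C2*exp(3*x)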